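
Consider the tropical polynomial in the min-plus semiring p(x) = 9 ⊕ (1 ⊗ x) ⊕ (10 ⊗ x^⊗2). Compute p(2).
p(2) = 3

A tropical monomial a ⊗ x^⊗i evaluates to a + i · x. Evaluating each term at x = 2:
  Term 0 contributes 9 + 0 · 2 = 9
  Term 1 contributes 1 + 1 · 2 = 3
  Term 2 contributes 10 + 2 · 2 = 14
p(2) = ⊕ of these = min[9, 3, 14] = 3.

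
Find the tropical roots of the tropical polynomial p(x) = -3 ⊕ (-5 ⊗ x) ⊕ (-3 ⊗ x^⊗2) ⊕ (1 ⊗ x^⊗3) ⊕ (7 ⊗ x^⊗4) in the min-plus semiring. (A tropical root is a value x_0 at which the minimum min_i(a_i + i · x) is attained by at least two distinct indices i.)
Roots: {-6, -4, -2, 2}

Each tropical root is a break point of the lower envelope of the lines y = a_i + i · x (there are 5 lines, with slopes 0, 1, ..., 4). Only the lines that attain the minimum somewhere contribute to roots; other lines are dominated. Here the surviving (envelope) indices are i = 4, i = 3, i = 2, i = 1, i = 0.
Intersections between consecutive envelope lines give the roots: for adjacent envelope indices i < j the intersection is x = (a_i − a_j) / (j − i). Reading off the sorted break points: {-6, -4, -2, 2}.
Verification: at each break x_0, at least two indices attain the minimum of min_i(a_i + i · x_0).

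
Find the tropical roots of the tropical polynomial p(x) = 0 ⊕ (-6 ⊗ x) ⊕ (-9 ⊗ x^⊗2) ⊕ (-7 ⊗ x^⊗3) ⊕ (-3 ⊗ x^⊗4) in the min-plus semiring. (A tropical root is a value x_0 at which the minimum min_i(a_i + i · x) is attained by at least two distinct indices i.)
Roots: {-4, -2, 3, 6}

Each tropical root is a break point of the lower envelope of the lines y = a_i + i · x (there are 5 lines, with slopes 0, 1, ..., 4). Only the lines that attain the minimum somewhere contribute to roots; other lines are dominated. Here the surviving (envelope) indices are i = 4, i = 3, i = 2, i = 1, i = 0.
Intersections between consecutive envelope lines give the roots: for adjacent envelope indices i < j the intersection is x = (a_i − a_j) / (j − i). Reading off the sorted break points: {-4, -2, 3, 6}.
Verification: at each break x_0, at least two indices attain the minimum of min_i(a_i + i · x_0).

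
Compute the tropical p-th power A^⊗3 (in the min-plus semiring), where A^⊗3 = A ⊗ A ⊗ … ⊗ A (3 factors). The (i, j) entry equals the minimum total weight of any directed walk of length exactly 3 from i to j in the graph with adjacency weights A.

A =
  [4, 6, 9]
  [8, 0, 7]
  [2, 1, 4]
A^⊗3 =
  [12, 6, 13]
  [8, 0, 7]
  [9, 1, 8]

Each entry (A^⊗3)_ij equals the minimum over all length-3 walks i = v_0 → v_1 → … → v_3 = j of Σ_t A[v_t][v_{t+1}]. For example, for (i, j) = (0, 2) we minimise over 9 possible intermediate vertex sequences; the minimum is 13, attained along the walk 0 → 1 → 1 → 2.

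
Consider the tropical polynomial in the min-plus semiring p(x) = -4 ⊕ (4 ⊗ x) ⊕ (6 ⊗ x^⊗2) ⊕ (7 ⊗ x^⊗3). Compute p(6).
p(6) = -4

A tropical monomial a ⊗ x^⊗i evaluates to a + i · x. Evaluating each term at x = 6:
  Term 0 contributes -4 + 0 · 6 = -4
  Term 1 contributes 4 + 1 · 6 = 10
  Term 2 contributes 6 + 2 · 6 = 18
  Term 3 contributes 7 + 3 · 6 = 25
p(6) = ⊕ of these = min[-4, 10, 18, 25] = -4.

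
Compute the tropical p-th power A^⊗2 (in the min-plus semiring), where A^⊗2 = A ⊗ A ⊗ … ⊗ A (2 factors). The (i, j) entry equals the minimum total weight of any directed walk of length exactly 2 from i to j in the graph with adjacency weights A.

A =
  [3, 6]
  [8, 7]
A^⊗2 =
  [6, 9]
  [11, 14]

Each entry (A^⊗2)_ij equals the minimum over all length-2 walks i = v_0 → v_1 → … → v_2 = j of Σ_t A[v_t][v_{t+1}]. For example, for (i, j) = (0, 1) we minimise over 2 possible intermediate vertex sequences; the minimum is 9, attained along the walk 0 → 0 → 1.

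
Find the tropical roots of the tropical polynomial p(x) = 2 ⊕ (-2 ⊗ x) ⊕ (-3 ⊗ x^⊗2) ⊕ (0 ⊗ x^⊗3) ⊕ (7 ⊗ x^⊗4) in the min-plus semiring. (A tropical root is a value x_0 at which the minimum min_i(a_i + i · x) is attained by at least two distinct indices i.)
Roots: {-7, -3, 1, 4}

Each tropical root is a break point of the lower envelope of the lines y = a_i + i · x (there are 5 lines, with slopes 0, 1, ..., 4). Only the lines that attain the minimum somewhere contribute to roots; other lines are dominated. Here the surviving (envelope) indices are i = 4, i = 3, i = 2, i = 1, i = 0.
Intersections between consecutive envelope lines give the roots: for adjacent envelope indices i < j the intersection is x = (a_i − a_j) / (j − i). Reading off the sorted break points: {-7, -3, 1, 4}.
Verification: at each break x_0, at least two indices attain the minimum of min_i(a_i + i · x_0).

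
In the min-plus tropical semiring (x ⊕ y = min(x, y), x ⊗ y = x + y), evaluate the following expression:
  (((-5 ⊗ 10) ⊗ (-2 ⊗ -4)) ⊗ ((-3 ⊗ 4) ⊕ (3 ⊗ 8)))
(((-5 ⊗ 10) ⊗ (-2 ⊗ -4)) ⊗ ((-3 ⊗ 4) ⊕ (3 ⊗ 8))) = 0

Expand innermost to outermost. Recall ⊕ takes the minimum of its arguments and ⊗ takes their sum. Working out the expression (((-5 ⊗ 10) ⊗ (-2 ⊗ -4)) ⊗ ((-3 ⊗ 4) ⊕ (3 ⊗ 8))) gives 0.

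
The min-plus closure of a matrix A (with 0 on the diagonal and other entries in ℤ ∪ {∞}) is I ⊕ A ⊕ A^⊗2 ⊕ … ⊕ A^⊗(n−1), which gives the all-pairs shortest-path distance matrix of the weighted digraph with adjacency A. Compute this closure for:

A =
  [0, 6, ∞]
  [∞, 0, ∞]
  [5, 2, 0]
Closure =
  [0, 6, ∞]
  [∞, 0, ∞]
  [5, 2, 0]

This is the Floyd-Warshall all-pairs shortest-path computation. For each intermediate vertex k = 0, 1, …, 2, update dist[i][j] ← min(dist[i][j], dist[i][k] + dist[k][j]). The final matrix gives, for each (i, j), the minimum total weight of any directed path from i to j (possibly empty when i = j).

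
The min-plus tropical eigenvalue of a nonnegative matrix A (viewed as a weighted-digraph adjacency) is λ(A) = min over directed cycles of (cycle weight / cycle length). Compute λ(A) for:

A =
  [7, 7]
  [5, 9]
λ(A) = 6

Enumerate directed cycles and compute their means (weight / length). Sample:
  cycle 0 → 0: weight = 7, length = 1, mean = 7/1 ≈ 7.000
  cycle 1 → 1: weight = 9, length = 1, mean = 9/1 ≈ 9.000
  cycle 0 → 1 → 0: weight = 12, length = 2, mean = 12/2 ≈ 6.000
  cycle 1 → 0 → 1: weight = 12, length = 2, mean = 12/2 ≈ 6.000
Minimum mean = 6.000, attained e.g. along the cycle 0 → 1 → 0 with weight 12 and length 2. So λ(A) = 12/2 = 6.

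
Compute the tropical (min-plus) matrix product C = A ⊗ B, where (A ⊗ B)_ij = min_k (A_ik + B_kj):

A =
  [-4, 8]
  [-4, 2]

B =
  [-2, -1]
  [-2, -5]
A ⊗ B =
  [-6, -5]
  [-6, -5]

Apply the min-plus product entry-by-entry:
  C[0][0] = min over k of (A[0][0] + B[0][0] = -4 + -2 = -6, A[0][1] + B[1][0] = 8 + -2 = 6) = -6 (attained at k = 0)
  C[0][1] = min over k of (A[0][0] + B[0][1] = -4 + -1 = -5, A[0][1] + B[1][1] = 8 + -5 = 3) = -5 (attained at k = 0)
  C[1][0] = min over k of (A[1][0] + B[0][0] = -4 + -2 = -6, A[1][1] + B[1][0] = 2 + -2 = 0) = -6 (attained at k = 0)
  C[1][1] = min over k of (A[1][0] + B[0][1] = -4 + -1 = -5, A[1][1] + B[1][1] = 2 + -5 = -3) = -5 (attained at k = 0)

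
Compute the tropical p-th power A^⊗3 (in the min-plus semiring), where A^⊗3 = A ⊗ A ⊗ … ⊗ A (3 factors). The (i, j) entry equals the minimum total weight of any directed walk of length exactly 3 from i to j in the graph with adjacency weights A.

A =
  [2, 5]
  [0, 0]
A^⊗3 =
  [5, 5]
  [0, 0]

Each entry (A^⊗3)_ij equals the minimum over all length-3 walks i = v_0 → v_1 → … → v_3 = j of Σ_t A[v_t][v_{t+1}]. For example, for (i, j) = (0, 1) we minimise over 4 possible intermediate vertex sequences; the minimum is 5, attained along the walk 0 → 1 → 1 → 1.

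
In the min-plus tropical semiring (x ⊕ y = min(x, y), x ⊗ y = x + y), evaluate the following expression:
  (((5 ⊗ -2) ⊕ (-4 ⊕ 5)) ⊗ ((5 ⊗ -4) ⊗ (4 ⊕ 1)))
(((5 ⊗ -2) ⊕ (-4 ⊕ 5)) ⊗ ((5 ⊗ -4) ⊗ (4 ⊕ 1))) = -2

Expand innermost to outermost. Recall ⊕ takes the minimum of its arguments and ⊗ takes their sum. Working out the expression (((5 ⊗ -2) ⊕ (-4 ⊕ 5)) ⊗ ((5 ⊗ -4) ⊗ (4 ⊕ 1))) gives -2.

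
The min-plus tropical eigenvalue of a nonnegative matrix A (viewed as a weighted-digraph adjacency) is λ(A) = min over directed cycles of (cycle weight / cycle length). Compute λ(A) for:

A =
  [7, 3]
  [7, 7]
λ(A) = 5

Enumerate directed cycles and compute their means (weight / length). Sample:
  cycle 0 → 0: weight = 7, length = 1, mean = 7/1 ≈ 7.000
  cycle 1 → 1: weight = 7, length = 1, mean = 7/1 ≈ 7.000
  cycle 0 → 1 → 0: weight = 10, length = 2, mean = 10/2 ≈ 5.000
  cycle 1 → 0 → 1: weight = 10, length = 2, mean = 10/2 ≈ 5.000
Minimum mean = 5.000, attained e.g. along the cycle 0 → 1 → 0 with weight 10 and length 2. So λ(A) = 10/2 = 5.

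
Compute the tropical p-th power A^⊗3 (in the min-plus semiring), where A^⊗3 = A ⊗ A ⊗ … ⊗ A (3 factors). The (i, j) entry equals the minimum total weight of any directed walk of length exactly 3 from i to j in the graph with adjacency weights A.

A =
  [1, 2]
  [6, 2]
A^⊗3 =
  [3, 4]
  [8, 6]

Each entry (A^⊗3)_ij equals the minimum over all length-3 walks i = v_0 → v_1 → … → v_3 = j of Σ_t A[v_t][v_{t+1}]. For example, for (i, j) = (0, 1) we minimise over 4 possible intermediate vertex sequences; the minimum is 4, attained along the walk 0 → 0 → 0 → 1.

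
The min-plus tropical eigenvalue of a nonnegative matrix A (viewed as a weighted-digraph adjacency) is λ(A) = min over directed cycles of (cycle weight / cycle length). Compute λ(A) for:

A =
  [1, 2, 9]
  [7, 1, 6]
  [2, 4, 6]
λ(A) = 1

Enumerate directed cycles and compute their means (weight / length). Sample:
  cycle 0 → 0: weight = 1, length = 1, mean = 1/1 ≈ 1.000
  cycle 1 → 1: weight = 1, length = 1, mean = 1/1 ≈ 1.000
  cycle 2 → 2: weight = 6, length = 1, mean = 6/1 ≈ 6.000
  cycle 0 → 1 → 0: weight = 9, length = 2, mean = 9/2 ≈ 4.500
  cycle 0 → 2 → 0: weight = 11, length = 2, mean = 11/2 ≈ 5.500
  cycle 1 → 0 → 1: weight = 9, length = 2, mean = 9/2 ≈ 4.500
Minimum mean = 1.000, attained e.g. along the cycle 0 → 0 with weight 1 and length 1. So λ(A) = 1/1 = 1.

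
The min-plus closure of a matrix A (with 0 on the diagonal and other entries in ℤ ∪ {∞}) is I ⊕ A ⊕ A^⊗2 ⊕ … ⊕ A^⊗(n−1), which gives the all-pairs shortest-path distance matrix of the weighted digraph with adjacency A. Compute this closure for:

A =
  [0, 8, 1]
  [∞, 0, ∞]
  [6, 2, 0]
Closure =
  [0, 3, 1]
  [∞, 0, ∞]
  [6, 2, 0]

This is the Floyd-Warshall all-pairs shortest-path computation. For each intermediate vertex k = 0, 1, …, 2, update dist[i][j] ← min(dist[i][j], dist[i][k] + dist[k][j]). The final matrix gives, for each (i, j), the minimum total weight of any directed path from i to j (possibly empty when i = j).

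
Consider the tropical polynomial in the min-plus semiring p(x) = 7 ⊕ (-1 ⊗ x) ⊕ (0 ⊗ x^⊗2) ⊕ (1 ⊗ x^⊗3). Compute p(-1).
p(-1) = -2

A tropical monomial a ⊗ x^⊗i evaluates to a + i · x. Evaluating each term at x = -1:
  Term 0 contributes 7 + 0 · -1 = 7
  Term 1 contributes -1 + 1 · -1 = -2
  Term 2 contributes 0 + 2 · -1 = -2
  Term 3 contributes 1 + 3 · -1 = -2
p(-1) = ⊕ of these = min[7, -2, -2, -2] = -2.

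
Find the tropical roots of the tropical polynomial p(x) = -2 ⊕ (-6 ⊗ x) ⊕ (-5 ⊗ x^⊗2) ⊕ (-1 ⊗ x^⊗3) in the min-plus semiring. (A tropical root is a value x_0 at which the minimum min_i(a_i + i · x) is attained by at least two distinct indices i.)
Roots: {-4, -1, 4}

Each tropical root is a break point of the lower envelope of the lines y = a_i + i · x (there are 4 lines, with slopes 0, 1, ..., 3). Only the lines that attain the minimum somewhere contribute to roots; other lines are dominated. Here the surviving (envelope) indices are i = 3, i = 2, i = 1, i = 0.
Intersections between consecutive envelope lines give the roots: for adjacent envelope indices i < j the intersection is x = (a_i − a_j) / (j − i). Reading off the sorted break points: {-4, -1, 4}.
Verification: at each break x_0, at least two indices attain the minimum of min_i(a_i + i · x_0).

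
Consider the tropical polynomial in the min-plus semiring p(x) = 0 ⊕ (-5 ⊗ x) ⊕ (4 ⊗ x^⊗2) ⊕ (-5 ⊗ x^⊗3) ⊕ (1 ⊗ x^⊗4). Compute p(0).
p(0) = -5

A tropical monomial a ⊗ x^⊗i evaluates to a + i · x. Evaluating each term at x = 0:
  Term 0 contributes 0 + 0 · 0 = 0
  Term 1 contributes -5 + 1 · 0 = -5
  Term 2 contributes 4 + 2 · 0 = 4
  Term 3 contributes -5 + 3 · 0 = -5
  Term 4 contributes 1 + 4 · 0 = 1
p(0) = ⊕ of these = min[0, -5, 4, -5, 1] = -5.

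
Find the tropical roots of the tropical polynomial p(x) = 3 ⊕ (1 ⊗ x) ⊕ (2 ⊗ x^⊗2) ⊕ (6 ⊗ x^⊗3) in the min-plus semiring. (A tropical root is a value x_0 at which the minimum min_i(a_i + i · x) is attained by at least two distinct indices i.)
Roots: {-4, -1, 2}

Each tropical root is a break point of the lower envelope of the lines y = a_i + i · x (there are 4 lines, with slopes 0, 1, ..., 3). Only the lines that attain the minimum somewhere contribute to roots; other lines are dominated. Here the surviving (envelope) indices are i = 3, i = 2, i = 1, i = 0.
Intersections between consecutive envelope lines give the roots: for adjacent envelope indices i < j the intersection is x = (a_i − a_j) / (j − i). Reading off the sorted break points: {-4, -1, 2}.
Verification: at each break x_0, at least two indices attain the minimum of min_i(a_i + i · x_0).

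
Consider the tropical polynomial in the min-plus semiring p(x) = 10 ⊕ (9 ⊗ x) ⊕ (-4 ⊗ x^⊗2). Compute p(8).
p(8) = 10

A tropical monomial a ⊗ x^⊗i evaluates to a + i · x. Evaluating each term at x = 8:
  Term 0 contributes 10 + 0 · 8 = 10
  Term 1 contributes 9 + 1 · 8 = 17
  Term 2 contributes -4 + 2 · 8 = 12
p(8) = ⊕ of these = min[10, 17, 12] = 10.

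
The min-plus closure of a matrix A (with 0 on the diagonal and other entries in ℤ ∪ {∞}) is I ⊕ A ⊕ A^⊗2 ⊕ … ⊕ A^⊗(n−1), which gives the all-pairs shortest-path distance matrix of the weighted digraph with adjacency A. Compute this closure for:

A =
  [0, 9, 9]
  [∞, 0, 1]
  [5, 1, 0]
Closure =
  [0, 9, 9]
  [6, 0, 1]
  [5, 1, 0]

This is the Floyd-Warshall all-pairs shortest-path computation. For each intermediate vertex k = 0, 1, …, 2, update dist[i][j] ← min(dist[i][j], dist[i][k] + dist[k][j]). The final matrix gives, for each (i, j), the minimum total weight of any directed path from i to j (possibly empty when i = j).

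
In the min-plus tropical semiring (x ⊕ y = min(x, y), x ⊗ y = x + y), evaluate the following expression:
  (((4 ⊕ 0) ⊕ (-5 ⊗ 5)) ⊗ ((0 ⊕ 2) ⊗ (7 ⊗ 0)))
(((4 ⊕ 0) ⊕ (-5 ⊗ 5)) ⊗ ((0 ⊕ 2) ⊗ (7 ⊗ 0))) = 7

Expand innermost to outermost. Recall ⊕ takes the minimum of its arguments and ⊗ takes their sum. Working out the expression (((4 ⊕ 0) ⊕ (-5 ⊗ 5)) ⊗ ((0 ⊕ 2) ⊗ (7 ⊗ 0))) gives 7.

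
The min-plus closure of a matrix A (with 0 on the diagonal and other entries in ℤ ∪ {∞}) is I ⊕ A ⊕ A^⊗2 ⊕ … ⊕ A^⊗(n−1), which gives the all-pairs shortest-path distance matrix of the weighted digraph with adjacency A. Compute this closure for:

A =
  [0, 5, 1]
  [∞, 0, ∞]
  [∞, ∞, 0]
Closure =
  [0, 5, 1]
  [∞, 0, ∞]
  [∞, ∞, 0]

This is the Floyd-Warshall all-pairs shortest-path computation. For each intermediate vertex k = 0, 1, …, 2, update dist[i][j] ← min(dist[i][j], dist[i][k] + dist[k][j]). The final matrix gives, for each (i, j), the minimum total weight of any directed path from i to j (possibly empty when i = j).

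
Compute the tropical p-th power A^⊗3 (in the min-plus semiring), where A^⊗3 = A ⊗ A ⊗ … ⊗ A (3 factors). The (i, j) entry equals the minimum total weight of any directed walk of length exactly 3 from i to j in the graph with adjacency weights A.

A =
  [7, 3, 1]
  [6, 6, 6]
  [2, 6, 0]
A^⊗3 =
  [3, 6, 1]
  [8, 11, 6]
  [2, 5, 0]

Each entry (A^⊗3)_ij equals the minimum over all length-3 walks i = v_0 → v_1 → … → v_3 = j of Σ_t A[v_t][v_{t+1}]. For example, for (i, j) = (0, 2) we minimise over 9 possible intermediate vertex sequences; the minimum is 1, attained along the walk 0 → 2 → 2 → 2.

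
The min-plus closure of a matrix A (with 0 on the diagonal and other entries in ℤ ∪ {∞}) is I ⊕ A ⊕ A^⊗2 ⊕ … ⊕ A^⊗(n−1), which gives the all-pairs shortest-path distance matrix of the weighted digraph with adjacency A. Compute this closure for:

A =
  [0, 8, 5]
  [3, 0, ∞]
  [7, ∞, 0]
Closure =
  [0, 8, 5]
  [3, 0, 8]
  [7, 15, 0]

This is the Floyd-Warshall all-pairs shortest-path computation. For each intermediate vertex k = 0, 1, …, 2, update dist[i][j] ← min(dist[i][j], dist[i][k] + dist[k][j]). The final matrix gives, for each (i, j), the minimum total weight of any directed path from i to j (possibly empty when i = j).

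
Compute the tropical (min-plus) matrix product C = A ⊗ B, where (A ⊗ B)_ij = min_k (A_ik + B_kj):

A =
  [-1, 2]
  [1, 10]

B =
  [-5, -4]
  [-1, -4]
A ⊗ B =
  [-6, -5]
  [-4, -3]

Apply the min-plus product entry-by-entry:
  C[0][0] = min over k of (A[0][0] + B[0][0] = -1 + -5 = -6, A[0][1] + B[1][0] = 2 + -1 = 1) = -6 (attained at k = 0)
  C[0][1] = min over k of (A[0][0] + B[0][1] = -1 + -4 = -5, A[0][1] + B[1][1] = 2 + -4 = -2) = -5 (attained at k = 0)
  C[1][0] = min over k of (A[1][0] + B[0][0] = 1 + -5 = -4, A[1][1] + B[1][0] = 10 + -1 = 9) = -4 (attained at k = 0)
  C[1][1] = min over k of (A[1][0] + B[0][1] = 1 + -4 = -3, A[1][1] + B[1][1] = 10 + -4 = 6) = -3 (attained at k = 0)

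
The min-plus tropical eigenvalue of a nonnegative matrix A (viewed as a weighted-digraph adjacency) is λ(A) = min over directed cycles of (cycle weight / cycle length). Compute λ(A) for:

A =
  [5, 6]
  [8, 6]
λ(A) = 5

Enumerate directed cycles and compute their means (weight / length). Sample:
  cycle 0 → 0: weight = 5, length = 1, mean = 5/1 ≈ 5.000
  cycle 1 → 1: weight = 6, length = 1, mean = 6/1 ≈ 6.000
  cycle 0 → 1 → 0: weight = 14, length = 2, mean = 14/2 ≈ 7.000
  cycle 1 → 0 → 1: weight = 14, length = 2, mean = 14/2 ≈ 7.000
Minimum mean = 5.000, attained e.g. along the cycle 0 → 0 with weight 5 and length 1. So λ(A) = 5/1 = 5.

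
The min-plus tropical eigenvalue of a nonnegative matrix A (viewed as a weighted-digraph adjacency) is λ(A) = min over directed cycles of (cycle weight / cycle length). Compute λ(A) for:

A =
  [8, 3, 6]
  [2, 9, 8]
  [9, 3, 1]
λ(A) = 1

Enumerate directed cycles and compute their means (weight / length). Sample:
  cycle 0 → 0: weight = 8, length = 1, mean = 8/1 ≈ 8.000
  cycle 1 → 1: weight = 9, length = 1, mean = 9/1 ≈ 9.000
  cycle 2 → 2: weight = 1, length = 1, mean = 1/1 ≈ 1.000
  cycle 0 → 1 → 0: weight = 5, length = 2, mean = 5/2 ≈ 2.500
  cycle 0 → 2 → 0: weight = 15, length = 2, mean = 15/2 ≈ 7.500
  cycle 1 → 0 → 1: weight = 5, length = 2, mean = 5/2 ≈ 2.500
Minimum mean = 1.000, attained e.g. along the cycle 2 → 2 with weight 1 and length 1. So λ(A) = 1/1 = 1.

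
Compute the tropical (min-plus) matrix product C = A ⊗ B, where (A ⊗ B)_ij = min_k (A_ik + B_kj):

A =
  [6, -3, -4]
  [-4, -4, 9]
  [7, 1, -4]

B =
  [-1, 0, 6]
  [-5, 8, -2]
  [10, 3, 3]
A ⊗ B =
  [-8, -1, -5]
  [-9, -4, -6]
  [-4, -1, -1]

Apply the min-plus product entry-by-entry:
  C[0][0] = min over k of (A[0][0] + B[0][0] = 6 + -1 = 5, A[0][1] + B[1][0] = -3 + -5 = -8, A[0][2] + B[2][0] = -4 + 10 = 6) = -8 (attained at k = 1)
  C[0][1] = min over k of (A[0][0] + B[0][1] = 6 + 0 = 6, A[0][1] + B[1][1] = -3 + 8 = 5, A[0][2] + B[2][1] = -4 + 3 = -1) = -1 (attained at k = 2)
  C[0][2] = min over k of (A[0][0] + B[0][2] = 6 + 6 = 12, A[0][1] + B[1][2] = -3 + -2 = -5, A[0][2] + B[2][2] = -4 + 3 = -1) = -5 (attained at k = 1)
  C[1][0] = min over k of (A[1][0] + B[0][0] = -4 + -1 = -5, A[1][1] + B[1][0] = -4 + -5 = -9, A[1][2] + B[2][0] = 9 + 10 = 19) = -9 (attained at k = 1)
  C[1][1] = min over k of (A[1][0] + B[0][1] = -4 + 0 = -4, A[1][1] + B[1][1] = -4 + 8 = 4, A[1][2] + B[2][1] = 9 + 3 = 12) = -4 (attained at k = 0)
  C[1][2] = min over k of (A[1][0] + B[0][2] = -4 + 6 = 2, A[1][1] + B[1][2] = -4 + -2 = -6, A[1][2] + B[2][2] = 9 + 3 = 12) = -6 (attained at k = 1)
  C[2][0] = min over k of (A[2][0] + B[0][0] = 7 + -1 = 6, A[2][1] + B[1][0] = 1 + -5 = -4, A[2][2] + B[2][0] = -4 + 10 = 6) = -4 (attained at k = 1)
  C[2][1] = min over k of (A[2][0] + B[0][1] = 7 + 0 = 7, A[2][1] + B[1][1] = 1 + 8 = 9, A[2][2] + B[2][1] = -4 + 3 = -1) = -1 (attained at k = 2)
  C[2][2] = min over k of (A[2][0] + B[0][2] = 7 + 6 = 13, A[2][1] + B[1][2] = 1 + -2 = -1, A[2][2] + B[2][2] = -4 + 3 = -1) = -1 (attained at k = 1)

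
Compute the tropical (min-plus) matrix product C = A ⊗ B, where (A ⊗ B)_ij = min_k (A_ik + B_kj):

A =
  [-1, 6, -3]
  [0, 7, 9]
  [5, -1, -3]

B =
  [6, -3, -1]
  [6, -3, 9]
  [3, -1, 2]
A ⊗ B =
  [0, -4, -2]
  [6, -3, -1]
  [0, -4, -1]

Apply the min-plus product entry-by-entry:
  C[0][0] = min over k of (A[0][0] + B[0][0] = -1 + 6 = 5, A[0][1] + B[1][0] = 6 + 6 = 12, A[0][2] + B[2][0] = -3 + 3 = 0) = 0 (attained at k = 2)
  C[0][1] = min over k of (A[0][0] + B[0][1] = -1 + -3 = -4, A[0][1] + B[1][1] = 6 + -3 = 3, A[0][2] + B[2][1] = -3 + -1 = -4) = -4 (attained at k = 0)
  C[0][2] = min over k of (A[0][0] + B[0][2] = -1 + -1 = -2, A[0][1] + B[1][2] = 6 + 9 = 15, A[0][2] + B[2][2] = -3 + 2 = -1) = -2 (attained at k = 0)
  C[1][0] = min over k of (A[1][0] + B[0][0] = 0 + 6 = 6, A[1][1] + B[1][0] = 7 + 6 = 13, A[1][2] + B[2][0] = 9 + 3 = 12) = 6 (attained at k = 0)
  C[1][1] = min over k of (A[1][0] + B[0][1] = 0 + -3 = -3, A[1][1] + B[1][1] = 7 + -3 = 4, A[1][2] + B[2][1] = 9 + -1 = 8) = -3 (attained at k = 0)
  C[1][2] = min over k of (A[1][0] + B[0][2] = 0 + -1 = -1, A[1][1] + B[1][2] = 7 + 9 = 16, A[1][2] + B[2][2] = 9 + 2 = 11) = -1 (attained at k = 0)
  C[2][0] = min over k of (A[2][0] + B[0][0] = 5 + 6 = 11, A[2][1] + B[1][0] = -1 + 6 = 5, A[2][2] + B[2][0] = -3 + 3 = 0) = 0 (attained at k = 2)
  C[2][1] = min over k of (A[2][0] + B[0][1] = 5 + -3 = 2, A[2][1] + B[1][1] = -1 + -3 = -4, A[2][2] + B[2][1] = -3 + -1 = -4) = -4 (attained at k = 1)
  C[2][2] = min over k of (A[2][0] + B[0][2] = 5 + -1 = 4, A[2][1] + B[1][2] = -1 + 9 = 8, A[2][2] + B[2][2] = -3 + 2 = -1) = -1 (attained at k = 2)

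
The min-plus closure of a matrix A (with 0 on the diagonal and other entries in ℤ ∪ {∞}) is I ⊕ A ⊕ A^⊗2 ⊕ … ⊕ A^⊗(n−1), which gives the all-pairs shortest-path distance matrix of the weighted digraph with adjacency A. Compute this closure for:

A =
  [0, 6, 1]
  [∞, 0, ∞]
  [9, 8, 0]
Closure =
  [0, 6, 1]
  [∞, 0, ∞]
  [9, 8, 0]

This is the Floyd-Warshall all-pairs shortest-path computation. For each intermediate vertex k = 0, 1, …, 2, update dist[i][j] ← min(dist[i][j], dist[i][k] + dist[k][j]). The final matrix gives, for each (i, j), the minimum total weight of any directed path from i to j (possibly empty when i = j).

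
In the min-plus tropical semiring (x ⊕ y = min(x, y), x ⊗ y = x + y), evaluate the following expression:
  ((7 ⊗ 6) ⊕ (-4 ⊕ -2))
((7 ⊗ 6) ⊕ (-4 ⊕ -2)) = -4

Expand innermost to outermost. Recall ⊕ takes the minimum of its arguments and ⊗ takes their sum. Working out the expression ((7 ⊗ 6) ⊕ (-4 ⊕ -2)) gives -4.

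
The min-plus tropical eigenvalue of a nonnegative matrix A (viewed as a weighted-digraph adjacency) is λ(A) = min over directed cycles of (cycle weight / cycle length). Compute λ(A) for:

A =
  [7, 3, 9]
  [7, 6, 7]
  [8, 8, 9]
λ(A) = 5

Enumerate directed cycles and compute their means (weight / length). Sample:
  cycle 0 → 0: weight = 7, length = 1, mean = 7/1 ≈ 7.000
  cycle 1 → 1: weight = 6, length = 1, mean = 6/1 ≈ 6.000
  cycle 2 → 2: weight = 9, length = 1, mean = 9/1 ≈ 9.000
  cycle 0 → 1 → 0: weight = 10, length = 2, mean = 10/2 ≈ 5.000
  cycle 0 → 2 → 0: weight = 17, length = 2, mean = 17/2 ≈ 8.500
  cycle 1 → 0 → 1: weight = 10, length = 2, mean = 10/2 ≈ 5.000
Minimum mean = 5.000, attained e.g. along the cycle 0 → 1 → 0 with weight 10 and length 2. So λ(A) = 10/2 = 5.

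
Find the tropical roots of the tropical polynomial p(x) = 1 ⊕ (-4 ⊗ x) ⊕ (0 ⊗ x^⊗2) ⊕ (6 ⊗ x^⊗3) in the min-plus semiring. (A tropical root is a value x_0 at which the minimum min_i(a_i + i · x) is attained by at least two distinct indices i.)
Roots: {-6, -4, 5}

Each tropical root is a break point of the lower envelope of the lines y = a_i + i · x (there are 4 lines, with slopes 0, 1, ..., 3). Only the lines that attain the minimum somewhere contribute to roots; other lines are dominated. Here the surviving (envelope) indices are i = 3, i = 2, i = 1, i = 0.
Intersections between consecutive envelope lines give the roots: for adjacent envelope indices i < j the intersection is x = (a_i − a_j) / (j − i). Reading off the sorted break points: {-6, -4, 5}.
Verification: at each break x_0, at least two indices attain the minimum of min_i(a_i + i · x_0).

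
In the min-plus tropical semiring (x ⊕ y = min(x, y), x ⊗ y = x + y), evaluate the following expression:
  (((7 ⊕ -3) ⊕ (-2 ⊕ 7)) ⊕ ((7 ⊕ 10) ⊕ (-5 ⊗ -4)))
(((7 ⊕ -3) ⊕ (-2 ⊕ 7)) ⊕ ((7 ⊕ 10) ⊕ (-5 ⊗ -4))) = -9

Expand innermost to outermost. Recall ⊕ takes the minimum of its arguments and ⊗ takes their sum. Working out the expression (((7 ⊕ -3) ⊕ (-2 ⊕ 7)) ⊕ ((7 ⊕ 10) ⊕ (-5 ⊗ -4))) gives -9.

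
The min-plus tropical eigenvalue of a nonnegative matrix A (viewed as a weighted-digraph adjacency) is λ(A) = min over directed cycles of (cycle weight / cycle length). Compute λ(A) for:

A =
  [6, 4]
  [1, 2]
λ(A) = 2

Enumerate directed cycles and compute their means (weight / length). Sample:
  cycle 0 → 0: weight = 6, length = 1, mean = 6/1 ≈ 6.000
  cycle 1 → 1: weight = 2, length = 1, mean = 2/1 ≈ 2.000
  cycle 0 → 1 → 0: weight = 5, length = 2, mean = 5/2 ≈ 2.500
  cycle 1 → 0 → 1: weight = 5, length = 2, mean = 5/2 ≈ 2.500
Minimum mean = 2.000, attained e.g. along the cycle 1 → 1 with weight 2 and length 1. So λ(A) = 2/1 = 2.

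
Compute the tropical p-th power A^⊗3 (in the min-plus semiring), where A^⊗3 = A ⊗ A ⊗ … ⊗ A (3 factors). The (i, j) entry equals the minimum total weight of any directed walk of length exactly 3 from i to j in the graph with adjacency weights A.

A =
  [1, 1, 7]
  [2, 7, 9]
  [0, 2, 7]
A^⊗3 =
  [3, 3, 9]
  [4, 4, 10]
  [2, 2, 8]

Each entry (A^⊗3)_ij equals the minimum over all length-3 walks i = v_0 → v_1 → … → v_3 = j of Σ_t A[v_t][v_{t+1}]. For example, for (i, j) = (0, 2) we minimise over 9 possible intermediate vertex sequences; the minimum is 9, attained along the walk 0 → 0 → 0 → 2.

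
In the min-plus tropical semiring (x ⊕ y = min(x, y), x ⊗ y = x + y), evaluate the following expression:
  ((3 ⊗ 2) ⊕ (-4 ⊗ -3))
((3 ⊗ 2) ⊕ (-4 ⊗ -3)) = -7

Expand innermost to outermost. Recall ⊕ takes the minimum of its arguments and ⊗ takes their sum. Working out the expression ((3 ⊗ 2) ⊕ (-4 ⊗ -3)) gives -7.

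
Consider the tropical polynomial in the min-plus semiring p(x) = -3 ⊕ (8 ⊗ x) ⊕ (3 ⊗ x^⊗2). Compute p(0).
p(0) = -3

A tropical monomial a ⊗ x^⊗i evaluates to a + i · x. Evaluating each term at x = 0:
  Term 0 contributes -3 + 0 · 0 = -3
  Term 1 contributes 8 + 1 · 0 = 8
  Term 2 contributes 3 + 2 · 0 = 3
p(0) = ⊕ of these = min[-3, 8, 3] = -3.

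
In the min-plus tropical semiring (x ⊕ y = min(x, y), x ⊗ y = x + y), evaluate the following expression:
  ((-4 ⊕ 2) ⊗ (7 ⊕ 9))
((-4 ⊕ 2) ⊗ (7 ⊕ 9)) = 3

Expand innermost to outermost. Recall ⊕ takes the minimum of its arguments and ⊗ takes their sum. Working out the expression ((-4 ⊕ 2) ⊗ (7 ⊕ 9)) gives 3.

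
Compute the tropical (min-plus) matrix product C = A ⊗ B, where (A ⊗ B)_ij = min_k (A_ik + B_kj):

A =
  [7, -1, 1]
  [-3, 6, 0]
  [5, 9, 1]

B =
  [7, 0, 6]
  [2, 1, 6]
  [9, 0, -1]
A ⊗ B =
  [1, 0, 0]
  [4, -3, -1]
  [10, 1, 0]

Apply the min-plus product entry-by-entry:
  C[0][0] = min over k of (A[0][0] + B[0][0] = 7 + 7 = 14, A[0][1] + B[1][0] = -1 + 2 = 1, A[0][2] + B[2][0] = 1 + 9 = 10) = 1 (attained at k = 1)
  C[0][1] = min over k of (A[0][0] + B[0][1] = 7 + 0 = 7, A[0][1] + B[1][1] = -1 + 1 = 0, A[0][2] + B[2][1] = 1 + 0 = 1) = 0 (attained at k = 1)
  C[0][2] = min over k of (A[0][0] + B[0][2] = 7 + 6 = 13, A[0][1] + B[1][2] = -1 + 6 = 5, A[0][2] + B[2][2] = 1 + -1 = 0) = 0 (attained at k = 2)
  C[1][0] = min over k of (A[1][0] + B[0][0] = -3 + 7 = 4, A[1][1] + B[1][0] = 6 + 2 = 8, A[1][2] + B[2][0] = 0 + 9 = 9) = 4 (attained at k = 0)
  C[1][1] = min over k of (A[1][0] + B[0][1] = -3 + 0 = -3, A[1][1] + B[1][1] = 6 + 1 = 7, A[1][2] + B[2][1] = 0 + 0 = 0) = -3 (attained at k = 0)
  C[1][2] = min over k of (A[1][0] + B[0][2] = -3 + 6 = 3, A[1][1] + B[1][2] = 6 + 6 = 12, A[1][2] + B[2][2] = 0 + -1 = -1) = -1 (attained at k = 2)
  C[2][0] = min over k of (A[2][0] + B[0][0] = 5 + 7 = 12, A[2][1] + B[1][0] = 9 + 2 = 11, A[2][2] + B[2][0] = 1 + 9 = 10) = 10 (attained at k = 2)
  C[2][1] = min over k of (A[2][0] + B[0][1] = 5 + 0 = 5, A[2][1] + B[1][1] = 9 + 1 = 10, A[2][2] + B[2][1] = 1 + 0 = 1) = 1 (attained at k = 2)
  C[2][2] = min over k of (A[2][0] + B[0][2] = 5 + 6 = 11, A[2][1] + B[1][2] = 9 + 6 = 15, A[2][2] + B[2][2] = 1 + -1 = 0) = 0 (attained at k = 2)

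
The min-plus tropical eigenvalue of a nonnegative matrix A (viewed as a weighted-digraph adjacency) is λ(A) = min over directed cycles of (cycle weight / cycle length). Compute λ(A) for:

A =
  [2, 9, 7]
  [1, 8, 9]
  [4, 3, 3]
λ(A) = 2

Enumerate directed cycles and compute their means (weight / length). Sample:
  cycle 0 → 0: weight = 2, length = 1, mean = 2/1 ≈ 2.000
  cycle 1 → 1: weight = 8, length = 1, mean = 8/1 ≈ 8.000
  cycle 2 → 2: weight = 3, length = 1, mean = 3/1 ≈ 3.000
  cycle 0 → 1 → 0: weight = 10, length = 2, mean = 10/2 ≈ 5.000
  cycle 0 → 2 → 0: weight = 11, length = 2, mean = 11/2 ≈ 5.500
  cycle 1 → 0 → 1: weight = 10, length = 2, mean = 10/2 ≈ 5.000
Minimum mean = 2.000, attained e.g. along the cycle 0 → 0 with weight 2 and length 1. So λ(A) = 2/1 = 2.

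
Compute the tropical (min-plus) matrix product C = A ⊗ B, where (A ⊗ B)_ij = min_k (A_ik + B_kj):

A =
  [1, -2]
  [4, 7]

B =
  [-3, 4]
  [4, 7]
A ⊗ B =
  [-2, 5]
  [1, 8]

Apply the min-plus product entry-by-entry:
  C[0][0] = min over k of (A[0][0] + B[0][0] = 1 + -3 = -2, A[0][1] + B[1][0] = -2 + 4 = 2) = -2 (attained at k = 0)
  C[0][1] = min over k of (A[0][0] + B[0][1] = 1 + 4 = 5, A[0][1] + B[1][1] = -2 + 7 = 5) = 5 (attained at k = 0)
  C[1][0] = min over k of (A[1][0] + B[0][0] = 4 + -3 = 1, A[1][1] + B[1][0] = 7 + 4 = 11) = 1 (attained at k = 0)
  C[1][1] = min over k of (A[1][0] + B[0][1] = 4 + 4 = 8, A[1][1] + B[1][1] = 7 + 7 = 14) = 8 (attained at k = 0)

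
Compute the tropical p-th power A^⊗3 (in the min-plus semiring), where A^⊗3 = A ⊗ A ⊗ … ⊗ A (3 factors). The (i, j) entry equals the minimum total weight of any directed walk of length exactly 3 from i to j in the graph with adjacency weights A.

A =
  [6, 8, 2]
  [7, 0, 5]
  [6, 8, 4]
A^⊗3 =
  [12, 8, 10]
  [7, 0, 5]
  [14, 8, 12]

Each entry (A^⊗3)_ij equals the minimum over all length-3 walks i = v_0 → v_1 → … → v_3 = j of Σ_t A[v_t][v_{t+1}]. For example, for (i, j) = (0, 2) we minimise over 9 possible intermediate vertex sequences; the minimum is 10, attained along the walk 0 → 2 → 0 → 2.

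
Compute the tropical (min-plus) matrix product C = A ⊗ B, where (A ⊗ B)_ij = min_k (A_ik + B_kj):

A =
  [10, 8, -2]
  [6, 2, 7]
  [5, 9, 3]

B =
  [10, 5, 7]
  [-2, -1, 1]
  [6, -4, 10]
A ⊗ B =
  [4, -6, 8]
  [0, 1, 3]
  [7, -1, 10]

Apply the min-plus product entry-by-entry:
  C[0][0] = min over k of (A[0][0] + B[0][0] = 10 + 10 = 20, A[0][1] + B[1][0] = 8 + -2 = 6, A[0][2] + B[2][0] = -2 + 6 = 4) = 4 (attained at k = 2)
  C[0][1] = min over k of (A[0][0] + B[0][1] = 10 + 5 = 15, A[0][1] + B[1][1] = 8 + -1 = 7, A[0][2] + B[2][1] = -2 + -4 = -6) = -6 (attained at k = 2)
  C[0][2] = min over k of (A[0][0] + B[0][2] = 10 + 7 = 17, A[0][1] + B[1][2] = 8 + 1 = 9, A[0][2] + B[2][2] = -2 + 10 = 8) = 8 (attained at k = 2)
  C[1][0] = min over k of (A[1][0] + B[0][0] = 6 + 10 = 16, A[1][1] + B[1][0] = 2 + -2 = 0, A[1][2] + B[2][0] = 7 + 6 = 13) = 0 (attained at k = 1)
  C[1][1] = min over k of (A[1][0] + B[0][1] = 6 + 5 = 11, A[1][1] + B[1][1] = 2 + -1 = 1, A[1][2] + B[2][1] = 7 + -4 = 3) = 1 (attained at k = 1)
  C[1][2] = min over k of (A[1][0] + B[0][2] = 6 + 7 = 13, A[1][1] + B[1][2] = 2 + 1 = 3, A[1][2] + B[2][2] = 7 + 10 = 17) = 3 (attained at k = 1)
  C[2][0] = min over k of (A[2][0] + B[0][0] = 5 + 10 = 15, A[2][1] + B[1][0] = 9 + -2 = 7, A[2][2] + B[2][0] = 3 + 6 = 9) = 7 (attained at k = 1)
  C[2][1] = min over k of (A[2][0] + B[0][1] = 5 + 5 = 10, A[2][1] + B[1][1] = 9 + -1 = 8, A[2][2] + B[2][1] = 3 + -4 = -1) = -1 (attained at k = 2)
  C[2][2] = min over k of (A[2][0] + B[0][2] = 5 + 7 = 12, A[2][1] + B[1][2] = 9 + 1 = 10, A[2][2] + B[2][2] = 3 + 10 = 13) = 10 (attained at k = 1)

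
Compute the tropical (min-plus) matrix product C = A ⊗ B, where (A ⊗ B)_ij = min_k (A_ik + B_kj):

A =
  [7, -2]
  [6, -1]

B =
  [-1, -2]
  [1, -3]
A ⊗ B =
  [-1, -5]
  [0, -4]

Apply the min-plus product entry-by-entry:
  C[0][0] = min over k of (A[0][0] + B[0][0] = 7 + -1 = 6, A[0][1] + B[1][0] = -2 + 1 = -1) = -1 (attained at k = 1)
  C[0][1] = min over k of (A[0][0] + B[0][1] = 7 + -2 = 5, A[0][1] + B[1][1] = -2 + -3 = -5) = -5 (attained at k = 1)
  C[1][0] = min over k of (A[1][0] + B[0][0] = 6 + -1 = 5, A[1][1] + B[1][0] = -1 + 1 = 0) = 0 (attained at k = 1)
  C[1][1] = min over k of (A[1][0] + B[0][1] = 6 + -2 = 4, A[1][1] + B[1][1] = -1 + -3 = -4) = -4 (attained at k = 1)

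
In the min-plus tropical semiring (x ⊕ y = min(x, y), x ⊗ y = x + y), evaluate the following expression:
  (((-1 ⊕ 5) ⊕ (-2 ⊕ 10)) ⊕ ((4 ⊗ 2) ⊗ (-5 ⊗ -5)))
(((-1 ⊕ 5) ⊕ (-2 ⊕ 10)) ⊕ ((4 ⊗ 2) ⊗ (-5 ⊗ -5))) = -4

Expand innermost to outermost. Recall ⊕ takes the minimum of its arguments and ⊗ takes their sum. Working out the expression (((-1 ⊕ 5) ⊕ (-2 ⊕ 10)) ⊕ ((4 ⊗ 2) ⊗ (-5 ⊗ -5))) gives -4.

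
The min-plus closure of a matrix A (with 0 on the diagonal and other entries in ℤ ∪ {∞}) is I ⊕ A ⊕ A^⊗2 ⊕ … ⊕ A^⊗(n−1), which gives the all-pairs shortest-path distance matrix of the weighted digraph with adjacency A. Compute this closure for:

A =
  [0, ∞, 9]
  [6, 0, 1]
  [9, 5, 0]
Closure =
  [0, 14, 9]
  [6, 0, 1]
  [9, 5, 0]

This is the Floyd-Warshall all-pairs shortest-path computation. For each intermediate vertex k = 0, 1, …, 2, update dist[i][j] ← min(dist[i][j], dist[i][k] + dist[k][j]). The final matrix gives, for each (i, j), the minimum total weight of any directed path from i to j (possibly empty when i = j).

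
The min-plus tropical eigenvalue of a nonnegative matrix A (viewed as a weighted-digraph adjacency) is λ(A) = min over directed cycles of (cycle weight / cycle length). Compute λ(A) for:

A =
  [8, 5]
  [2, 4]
λ(A) = 7/2

Enumerate directed cycles and compute their means (weight / length). Sample:
  cycle 0 → 0: weight = 8, length = 1, mean = 8/1 ≈ 8.000
  cycle 1 → 1: weight = 4, length = 1, mean = 4/1 ≈ 4.000
  cycle 0 → 1 → 0: weight = 7, length = 2, mean = 7/2 ≈ 3.500
  cycle 1 → 0 → 1: weight = 7, length = 2, mean = 7/2 ≈ 3.500
Minimum mean = 3.500, attained e.g. along the cycle 0 → 1 → 0 with weight 7 and length 2. So λ(A) = 7/2 = 7/2.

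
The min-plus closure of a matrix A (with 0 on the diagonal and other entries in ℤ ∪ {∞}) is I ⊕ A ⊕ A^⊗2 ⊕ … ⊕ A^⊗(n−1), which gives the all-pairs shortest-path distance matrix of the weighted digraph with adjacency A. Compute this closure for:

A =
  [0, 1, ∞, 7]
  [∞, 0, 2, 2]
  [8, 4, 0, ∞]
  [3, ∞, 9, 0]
Closure =
  [0, 1, 3, 3]
  [5, 0, 2, 2]
  [8, 4, 0, 6]
  [3, 4, 6, 0]

This is the Floyd-Warshall all-pairs shortest-path computation. For each intermediate vertex k = 0, 1, …, 3, update dist[i][j] ← min(dist[i][j], dist[i][k] + dist[k][j]). The final matrix gives, for each (i, j), the minimum total weight of any directed path from i to j (possibly empty when i = j).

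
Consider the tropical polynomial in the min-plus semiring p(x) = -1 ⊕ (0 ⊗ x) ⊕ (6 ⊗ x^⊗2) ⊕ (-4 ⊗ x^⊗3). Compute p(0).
p(0) = -4

A tropical monomial a ⊗ x^⊗i evaluates to a + i · x. Evaluating each term at x = 0:
  Term 0 contributes -1 + 0 · 0 = -1
  Term 1 contributes 0 + 1 · 0 = 0
  Term 2 contributes 6 + 2 · 0 = 6
  Term 3 contributes -4 + 3 · 0 = -4
p(0) = ⊕ of these = min[-1, 0, 6, -4] = -4.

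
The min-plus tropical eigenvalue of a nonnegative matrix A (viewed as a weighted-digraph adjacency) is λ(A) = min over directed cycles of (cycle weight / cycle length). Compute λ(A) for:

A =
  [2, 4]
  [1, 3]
λ(A) = 2

Enumerate directed cycles and compute their means (weight / length). Sample:
  cycle 0 → 0: weight = 2, length = 1, mean = 2/1 ≈ 2.000
  cycle 1 → 1: weight = 3, length = 1, mean = 3/1 ≈ 3.000
  cycle 0 → 1 → 0: weight = 5, length = 2, mean = 5/2 ≈ 2.500
  cycle 1 → 0 → 1: weight = 5, length = 2, mean = 5/2 ≈ 2.500
Minimum mean = 2.000, attained e.g. along the cycle 0 → 0 with weight 2 and length 1. So λ(A) = 2/1 = 2.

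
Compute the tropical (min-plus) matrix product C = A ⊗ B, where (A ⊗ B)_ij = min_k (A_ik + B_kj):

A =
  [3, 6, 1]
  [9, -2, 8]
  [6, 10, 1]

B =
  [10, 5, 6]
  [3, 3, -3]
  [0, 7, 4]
A ⊗ B =
  [1, 8, 3]
  [1, 1, -5]
  [1, 8, 5]

Apply the min-plus product entry-by-entry:
  C[0][0] = min over k of (A[0][0] + B[0][0] = 3 + 10 = 13, A[0][1] + B[1][0] = 6 + 3 = 9, A[0][2] + B[2][0] = 1 + 0 = 1) = 1 (attained at k = 2)
  C[0][1] = min over k of (A[0][0] + B[0][1] = 3 + 5 = 8, A[0][1] + B[1][1] = 6 + 3 = 9, A[0][2] + B[2][1] = 1 + 7 = 8) = 8 (attained at k = 0)
  C[0][2] = min over k of (A[0][0] + B[0][2] = 3 + 6 = 9, A[0][1] + B[1][2] = 6 + -3 = 3, A[0][2] + B[2][2] = 1 + 4 = 5) = 3 (attained at k = 1)
  C[1][0] = min over k of (A[1][0] + B[0][0] = 9 + 10 = 19, A[1][1] + B[1][0] = -2 + 3 = 1, A[1][2] + B[2][0] = 8 + 0 = 8) = 1 (attained at k = 1)
  C[1][1] = min over k of (A[1][0] + B[0][1] = 9 + 5 = 14, A[1][1] + B[1][1] = -2 + 3 = 1, A[1][2] + B[2][1] = 8 + 7 = 15) = 1 (attained at k = 1)
  C[1][2] = min over k of (A[1][0] + B[0][2] = 9 + 6 = 15, A[1][1] + B[1][2] = -2 + -3 = -5, A[1][2] + B[2][2] = 8 + 4 = 12) = -5 (attained at k = 1)
  C[2][0] = min over k of (A[2][0] + B[0][0] = 6 + 10 = 16, A[2][1] + B[1][0] = 10 + 3 = 13, A[2][2] + B[2][0] = 1 + 0 = 1) = 1 (attained at k = 2)
  C[2][1] = min over k of (A[2][0] + B[0][1] = 6 + 5 = 11, A[2][1] + B[1][1] = 10 + 3 = 13, A[2][2] + B[2][1] = 1 + 7 = 8) = 8 (attained at k = 2)
  C[2][2] = min over k of (A[2][0] + B[0][2] = 6 + 6 = 12, A[2][1] + B[1][2] = 10 + -3 = 7, A[2][2] + B[2][2] = 1 + 4 = 5) = 5 (attained at k = 2)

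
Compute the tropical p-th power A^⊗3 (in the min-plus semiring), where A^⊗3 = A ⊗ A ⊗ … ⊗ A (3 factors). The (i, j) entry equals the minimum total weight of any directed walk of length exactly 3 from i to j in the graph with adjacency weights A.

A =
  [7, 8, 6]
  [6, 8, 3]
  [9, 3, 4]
A^⊗3 =
  [15, 13, 12]
  [12, 10, 9]
  [13, 9, 10]

Each entry (A^⊗3)_ij equals the minimum over all length-3 walks i = v_0 → v_1 → … → v_3 = j of Σ_t A[v_t][v_{t+1}]. For example, for (i, j) = (0, 2) we minimise over 9 possible intermediate vertex sequences; the minimum is 12, attained along the walk 0 → 2 → 1 → 2.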